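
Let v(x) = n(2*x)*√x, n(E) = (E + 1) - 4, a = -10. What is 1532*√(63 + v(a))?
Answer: 1532*√(63 - 23*I*√10) ≈ 13669.0 - 6244.1*I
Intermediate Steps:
n(E) = -3 + E (n(E) = (1 + E) - 4 = -3 + E)
v(x) = √x*(-3 + 2*x) (v(x) = (-3 + 2*x)*√x = √x*(-3 + 2*x))
1532*√(63 + v(a)) = 1532*√(63 + √(-10)*(-3 + 2*(-10))) = 1532*√(63 + (I*√10)*(-3 - 20)) = 1532*√(63 + (I*√10)*(-23)) = 1532*√(63 - 23*I*√10)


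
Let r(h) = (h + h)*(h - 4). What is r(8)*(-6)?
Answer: -384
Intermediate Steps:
r(h) = 2*h*(-4 + h) (r(h) = (2*h)*(-4 + h) = 2*h*(-4 + h))
r(8)*(-6) = (2*8*(-4 + 8))*(-6) = (2*8*4)*(-6) = 64*(-6) = -384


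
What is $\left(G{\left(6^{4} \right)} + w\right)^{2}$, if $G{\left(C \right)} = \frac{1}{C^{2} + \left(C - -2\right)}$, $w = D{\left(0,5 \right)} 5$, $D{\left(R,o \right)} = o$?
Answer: $\frac{1765920006168201}{2825471875396} \approx 625.0$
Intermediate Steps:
$w = 25$ ($w = 5 \cdot 5 = 25$)
$G{\left(C \right)} = \frac{1}{2 + C + C^{2}}$ ($G{\left(C \right)} = \frac{1}{C^{2} + \left(C + 2\right)} = \frac{1}{C^{2} + \left(2 + C\right)} = \frac{1}{2 + C + C^{2}}$)
$\left(G{\left(6^{4} \right)} + w\right)^{2} = \left(\frac{1}{2 + 6^{4} + \left(6^{4}\right)^{2}} + 25\right)^{2} = \left(\frac{1}{2 + 1296 + 1296^{2}} + 25\right)^{2} = \left(\frac{1}{2 + 1296 + 1679616} + 25\right)^{2} = \left(\frac{1}{1680914} + 25\right)^{2} = \left(\frac{42022851}{1680914}\right)^{2} = \frac{1765920006168201}{2825471875396}$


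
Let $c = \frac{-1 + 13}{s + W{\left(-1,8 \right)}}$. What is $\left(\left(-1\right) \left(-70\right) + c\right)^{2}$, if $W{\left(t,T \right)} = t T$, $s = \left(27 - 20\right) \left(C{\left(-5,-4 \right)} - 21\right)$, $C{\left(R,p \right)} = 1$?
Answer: $\frac{6692569}{1369} \approx 4888.7$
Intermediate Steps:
$s = -140$ ($s = \left(27 - 20\right) \left(1 - 21\right) = 7 \left(-20\right) = -140$)
$W{\left(t,T \right)} = T t$
$c = - \frac{3}{37}$ ($c = \frac{-1 + 13}{-140 + 8 \left(-1\right)} = \frac{12}{-140 - 8} = \frac{12}{-148} = 12 \left(- \frac{1}{148}\right) = - \frac{3}{37} \approx -0.081081$)
$\left(\left(-1\right) \left(-70\right) + c\right)^{2} = \left(\left(-1\right) \left(-70\right) - \frac{3}{37}\right)^{2} = \left(70 - \frac{3}{37}\right)^{2} = \left(\frac{2587}{37}\right)^{2} = \frac{6692569}{1369}$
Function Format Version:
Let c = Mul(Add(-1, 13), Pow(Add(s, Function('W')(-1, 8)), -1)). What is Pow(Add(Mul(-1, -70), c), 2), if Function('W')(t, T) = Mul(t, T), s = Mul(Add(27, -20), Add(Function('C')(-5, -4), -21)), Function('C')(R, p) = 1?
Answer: Rational(6692569, 1369) ≈ 4888.7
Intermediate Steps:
s = -140 (s = Mul(Add(27, -20), Add(1, -21)) = Mul(7, -20) = -140)
Function('W')(t, T) = Mul(T, t)
c = Rational(-3, 37) (c = Mul(Add(-1, 13), Pow(Add(-140, Mul(8, -1)), -1)) = Mul(12, Pow(Add(-140, -8), -1)) = Mul(12, Pow(-148, -1)) = Mul(12, Rational(-1, 148)) = Rational(-3, 37) ≈ -0.081081)
Pow(Add(Mul(-1, -70), c), 2) = Pow(Add(Mul(-1, -70), Rational(-3, 37)), 2) = Pow(Add(70, Rational(-3, 37)), 2) = Pow(Rational(2587, 37), 2) = Rational(6692569, 1369)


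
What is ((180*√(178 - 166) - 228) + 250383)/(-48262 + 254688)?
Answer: 250155/206426 + 180*√3/103213 ≈ 1.2149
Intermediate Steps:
((180*√(178 - 166) - 228) + 250383)/(-48262 + 254688) = ((180*√12 - 228) + 250383)/206426 = ((180*(2*√3) - 228) + 250383)*(1/206426) = ((360*√3 - 228) + 250383)*(1/206426) = ((-228 + 360*√3) + 250383)*(1/206426) = (250155 + 360*√3)*(1/206426) = 250155/206426 + 180*√3/103213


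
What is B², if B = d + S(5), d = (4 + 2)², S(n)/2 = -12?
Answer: 144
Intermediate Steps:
S(n) = -24 (S(n) = 2*(-12) = -24)
d = 36 (d = 6² = 36)
B = 12 (B = 36 - 24 = 12)
B² = 12² = 144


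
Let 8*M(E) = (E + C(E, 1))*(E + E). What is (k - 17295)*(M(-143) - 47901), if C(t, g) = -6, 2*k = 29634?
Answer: 210997983/2 ≈ 1.0550e+8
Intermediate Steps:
k = 14817 (k = (1/2)*29634 = 14817)
M(E) = E*(-6 + E)/4 (M(E) = ((E - 6)*(E + E))/8 = ((-6 + E)*(2*E))/8 = (2*E*(-6 + E))/8 = E*(-6 + E)/4)
(k - 17295)*(M(-143) - 47901) = (14817 - 17295)*((1/4)*(-143)*(-6 - 143) - 47901) = -2478*((1/4)*(-143)*(-149) - 47901) = -2478*(21307/4 - 47901) = -2478*(-170297/4) = 210997983/2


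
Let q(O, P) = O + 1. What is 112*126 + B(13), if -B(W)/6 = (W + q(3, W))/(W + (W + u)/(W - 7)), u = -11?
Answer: 282087/20 ≈ 14104.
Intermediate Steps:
q(O, P) = 1 + O
B(W) = -6*(4 + W)/(W + (-11 + W)/(-7 + W)) (B(W) = -6*(W + (1 + 3))/(W + (W - 11)/(W - 7)) = -6*(W + 4)/(W + (-11 + W)/(-7 + W)) = -6*(4 + W)/(W + (-11 + W)/(-7 + W)))
112*126 + B(13) = 112*126 + 6*(-28 + 13² - 3*13)/(11 - 1*13² + 6*13) = 14112 + 6*(-28 + 169 - 39)/(11 - 1*169 + 78) = 14112 + 6*102/(11 - 169 + 78) = 14112 + 6*102/(-80) = 14112 + 6*(-1/80)*102 = 14112 - 153/20 = 282087/20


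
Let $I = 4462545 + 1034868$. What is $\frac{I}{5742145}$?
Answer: $\frac{5497413}{5742145} \approx 0.95738$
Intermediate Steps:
$I = 5497413$
$\frac{I}{5742145} = \frac{5497413}{5742145}$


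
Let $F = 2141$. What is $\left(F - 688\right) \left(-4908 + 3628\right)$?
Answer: $-1859840$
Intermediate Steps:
$\left(F - 688\right) \left(-4908 + 3628\right) = \left(2141 - 688\right) \left(-4908 + 3628\right) = 1453 \left(-1280\right) = -1859840$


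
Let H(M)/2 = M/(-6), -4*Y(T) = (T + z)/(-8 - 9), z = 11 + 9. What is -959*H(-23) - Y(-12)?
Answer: -374975/51 ≈ -7352.5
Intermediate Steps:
z = 20
Y(T) = 5/17 + T/68 (Y(T) = -(T + 20)/(4*(-8 - 9)) = -(20 + T)/(4*(-17)) = -(20 + T)*(-1)/(4*17) = -(-20/17 - T/17)/4 = 5/17 + T/68)
H(M) = -M/3 (H(M) = 2*(M/(-6)) = 2*(M*(-⅙)) = 2*(-M/6) = -M/3)
-959*H(-23) - Y(-12) = -(-959)*(-23)/3 - (5/17 + (1/68)*(-12)) = -959*23/3 - (5/17 - 3/17) = -22057/3 - 1*2/17 = -22057/3 - 2/17 = -374975/51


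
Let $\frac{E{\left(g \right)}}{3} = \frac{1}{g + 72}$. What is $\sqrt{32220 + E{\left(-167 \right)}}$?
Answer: $\frac{\sqrt{290785215}}{95} \approx 179.5$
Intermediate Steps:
$E{\left(g \right)} = \frac{3}{72 + g}$ ($E{\left(g \right)} = \frac{3}{g + 72} = \frac{3}{72 + g}$)
$\sqrt{32220 + E{\left(-167 \right)}} = \sqrt{32220 + \frac{3}{72 - 167}} = \sqrt{32220 + \frac{3}{-95}} = \sqrt{32220 + 3 \left(- \frac{1}{95}\right)} = \sqrt{32220 - \frac{3}{95}} = \sqrt{\frac{3060897}{95}} = \frac{\sqrt{290785215}}{95}$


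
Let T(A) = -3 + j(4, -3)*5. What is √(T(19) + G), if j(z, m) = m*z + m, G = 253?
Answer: 5*√7 ≈ 13.229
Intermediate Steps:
j(z, m) = m + m*z
T(A) = -78 (T(A) = -3 - 3*(1 + 4)*5 = -3 - 3*5*5 = -3 - 15*5 = -3 - 75 = -78)
√(T(19) + G) = √(-78 + 253) = √175 = 5*√7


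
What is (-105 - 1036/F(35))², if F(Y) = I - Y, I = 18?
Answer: 561001/289 ≈ 1941.2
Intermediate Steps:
F(Y) = 18 - Y
(-105 - 1036/F(35))² = (-105 - 1036/(18 - 1*35))² = (-105 - 1036/(18 - 35))² = (-105 - 1036/(-17))² = (-105 - 1036*(-1/17))² = (-105 + 1036/17)² = (-749/17)² = 561001/289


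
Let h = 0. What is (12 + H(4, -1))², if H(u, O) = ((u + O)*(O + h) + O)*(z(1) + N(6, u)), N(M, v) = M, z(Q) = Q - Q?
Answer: 144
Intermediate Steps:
z(Q) = 0
H(u, O) = 6*O + 6*O*(O + u) (H(u, O) = ((u + O)*(O + 0) + O)*(0 + 6) = ((O + u)*O + O)*6 = (O*(O + u) + O)*6 = (O + O*(O + u))*6 = 6*O + 6*O*(O + u))
(12 + H(4, -1))² = (12 + 6*(-1)*(1 - 1 + 4))² = (12 + 6*(-1)*4)² = (12 - 24)² = (-12)² = 144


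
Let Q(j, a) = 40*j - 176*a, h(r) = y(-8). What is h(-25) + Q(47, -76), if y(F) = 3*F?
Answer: 15232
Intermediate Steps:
h(r) = -24 (h(r) = 3*(-8) = -24)
Q(j, a) = -176*a + 40*j
h(-25) + Q(47, -76) = -24 + (-176*(-76) + 40*47) = -24 + (13376 + 1880) = -24 + 15256 = 15232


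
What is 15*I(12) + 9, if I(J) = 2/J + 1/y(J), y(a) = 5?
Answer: 29/2 ≈ 14.500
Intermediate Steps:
I(J) = ⅕ + 2/J (I(J) = 2/J + 1/5 = 2/J + 1*(⅕) = 2/J + ⅕ = ⅕ + 2/J)
15*I(12) + 9 = 15*((⅕)*(10 + 12)/12) + 9 = 15*((⅕)*(1/12)*22) + 9 = 15*(11/30) + 9 = 11/2 + 9 = 29/2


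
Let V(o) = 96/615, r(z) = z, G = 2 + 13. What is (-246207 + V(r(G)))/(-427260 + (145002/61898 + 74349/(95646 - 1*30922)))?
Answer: 9191222236230148/15950042090846925 ≈ 0.57625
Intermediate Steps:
G = 15
V(o) = 32/205 (V(o) = 96*(1/615) = 32/205)
(-246207 + V(r(G)))/(-427260 + (145002/61898 + 74349/(95646 - 1*30922))) = (-246207 + 32/205)/(-427260 + (145002/61898 + 74349/(95646 - 1*30922))) = -50472403/(205*(-427260 + (145002*(1/61898) + 74349/(95646 - 30922)))) = -50472403/(205*(-427260 + (72501/30949 + 74349/64724))) = -50472403/(205*(-427260 + (72501/30949 + 74349*(1/64724)))) = -50472403/(205*(-427260 + (72501/30949 + 6759/5884))) = -50472403/(205*(-427260 + 635780175/182103916)) = -50472403/(205*(-77805083369985/182103916)) = -50472403/205*(-182103916/77805083369985) = 9191222236230148/15950042090846925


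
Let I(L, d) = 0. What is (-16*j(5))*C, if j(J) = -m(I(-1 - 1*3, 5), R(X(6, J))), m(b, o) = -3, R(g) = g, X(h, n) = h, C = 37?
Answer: -1776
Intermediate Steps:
j(J) = 3 (j(J) = -1*(-3) = 3)
(-16*j(5))*C = -16*3*37 = -48*37 = -1776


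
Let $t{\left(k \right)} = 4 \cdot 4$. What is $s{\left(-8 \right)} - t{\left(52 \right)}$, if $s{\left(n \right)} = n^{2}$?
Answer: $48$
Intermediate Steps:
$t{\left(k \right)} = 16$
$s{\left(-8 \right)} - t{\left(52 \right)} = \left(-8\right)^{2} - 16 = 64 - 16 = 48$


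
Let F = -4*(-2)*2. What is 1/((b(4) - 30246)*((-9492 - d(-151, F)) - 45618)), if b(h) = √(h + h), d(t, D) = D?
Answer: 15123/25215197662004 + √2/25215197662004 ≈ 5.9981e-10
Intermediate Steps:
F = 16 (F = 8*2 = 16)
b(h) = √2*√h (b(h) = √(2*h) = √2*√h)
1/((b(4) - 30246)*((-9492 - d(-151, F)) - 45618)) = 1/((√2*√4 - 30246)*((-9492 - 1*16) - 45618)) = 1/((√2*2 - 30246)*((-9492 - 16) - 45618)) = 1/((2*√2 - 30246)*(-9508 - 45618)) = 1/((-30246 + 2*√2)*(-55126)) = 1/(1667340996 - 110252*√2)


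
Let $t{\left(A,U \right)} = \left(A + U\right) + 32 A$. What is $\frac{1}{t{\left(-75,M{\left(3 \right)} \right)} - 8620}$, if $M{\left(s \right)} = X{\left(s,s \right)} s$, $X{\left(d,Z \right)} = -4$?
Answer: $- \frac{1}{11107} \approx -9.0033 \cdot 10^{-5}$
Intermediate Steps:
$M{\left(s \right)} = - 4 s$
$t{\left(A,U \right)} = U + 33 A$
$\frac{1}{t{\left(-75,M{\left(3 \right)} \right)} - 8620} = \frac{1}{\left(\left(-4\right) 3 + 33 \left(-75\right)\right) - 8620} = \frac{1}{\left(-12 - 2475\right) - 8620} = \frac{1}{-2487 - 8620} = \frac{1}{-11107} = - \frac{1}{11107}$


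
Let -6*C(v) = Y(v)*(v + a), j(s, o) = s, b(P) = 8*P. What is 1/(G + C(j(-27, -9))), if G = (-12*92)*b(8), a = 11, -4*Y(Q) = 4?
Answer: -3/211976 ≈ -1.4153e-5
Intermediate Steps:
Y(Q) = -1 (Y(Q) = -¼*4 = -1)
G = -70656 (G = (-12*92)*(8*8) = -1104*64 = -70656)
C(v) = 11/6 + v/6 (C(v) = -(-1)*(v + 11)/6 = -(-1)*(11 + v)/6 = -(-11 - v)/6 = 11/6 + v/6)
1/(G + C(j(-27, -9))) = 1/(-70656 + (11/6 + (⅙)*(-27))) = 1/(-70656 + (11/6 - 9/2)) = 1/(-70656 - 8/3) = 1/(-211976/3) = -3/211976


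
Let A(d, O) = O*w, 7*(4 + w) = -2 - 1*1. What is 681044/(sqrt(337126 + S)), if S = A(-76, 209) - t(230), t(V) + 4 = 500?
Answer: 681044*sqrt(16449517)/2349931 ≈ 1175.4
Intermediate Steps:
w = -31/7 (w = -4 + (-2 - 1*1)/7 = -4 + (-2 - 1)/7 = -4 + (1/7)*(-3) = -4 - 3/7 = -31/7 ≈ -4.4286)
A(d, O) = -31*O/7 (A(d, O) = O*(-31/7) = -31*O/7)
t(V) = 496 (t(V) = -4 + 500 = 496)
S = -9951/7 (S = -31/7*209 - 1*496 = -6479/7 - 496 = -9951/7 ≈ -1421.6)
681044/(sqrt(337126 + S)) = 681044/(sqrt(337126 - 9951/7)) = 681044/(sqrt(2349931/7)) = 681044/((sqrt(16449517)/7)) = 681044*(sqrt(16449517)/2349931) = 681044*sqrt(16449517)/2349931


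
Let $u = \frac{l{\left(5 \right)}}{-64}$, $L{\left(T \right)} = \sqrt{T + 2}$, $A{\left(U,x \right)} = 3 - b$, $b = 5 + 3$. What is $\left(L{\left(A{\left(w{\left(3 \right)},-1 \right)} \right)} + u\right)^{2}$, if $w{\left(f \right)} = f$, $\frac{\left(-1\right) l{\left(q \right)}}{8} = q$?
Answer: $- \frac{167}{64} + \frac{5 i \sqrt{3}}{4} \approx -2.6094 + 2.1651 i$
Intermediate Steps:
$b = 8$
$l{\left(q \right)} = - 8 q$
$A{\left(U,x \right)} = -5$ ($A{\left(U,x \right)} = 3 - 8 = -5$)
$L{\left(T \right)} = \sqrt{2 + T}$
$u = \frac{5}{8}$ ($u = \frac{\left(-8\right) 5}{-64} = \left(-40\right) \left(- \frac{1}{64}\right) = \frac{5}{8} \approx 0.625$)
$\left(L{\left(A{\left(w{\left(3 \right)},-1 \right)} \right)} + u\right)^{2} = \left(\sqrt{2 - 5} + \frac{5}{8}\right)^{2} = \left(\sqrt{-3} + \frac{5}{8}\right)^{2} = \left(i \sqrt{3} + \frac{5}{8}\right)^{2} = \left(\frac{5}{8} + i \sqrt{3}\right)^{2}$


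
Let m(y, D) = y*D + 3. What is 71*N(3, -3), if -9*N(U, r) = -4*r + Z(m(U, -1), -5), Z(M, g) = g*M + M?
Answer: -284/3 ≈ -94.667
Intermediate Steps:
m(y, D) = 3 + D*y (m(y, D) = D*y + 3 = 3 + D*y)
Z(M, g) = M + M*g (Z(M, g) = M*g + M = M + M*g)
N(U, r) = 4/3 - 4*U/9 + 4*r/9 (N(U, r) = -(-4*r + (3 - U)*(1 - 5))/9 = -(-4*r + (3 - U)*(-4))/9 = -(-4*r + (-12 + 4*U))/9 = -(-12 - 4*r + 4*U)/9 = 4/3 - 4*U/9 + 4*r/9)
71*N(3, -3) = 71*(4/3 - 4/9*3 + (4/9)*(-3)) = 71*(4/3 - 4/3 - 4/3) = 71*(-4/3) = -284/3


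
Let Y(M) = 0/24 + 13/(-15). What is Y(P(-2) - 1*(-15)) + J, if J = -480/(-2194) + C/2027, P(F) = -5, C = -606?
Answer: -31581577/33354285 ≈ -0.94685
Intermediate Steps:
Y(M) = -13/15 (Y(M) = 0*(1/24) + 13*(-1/15) = 0 - 13/15 = -13/15)
J = -178302/2223619 (J = -480/(-2194) - 606/2027 = -480*(-1/2194) - 606*1/2027 = 240/1097 - 606/2027 = -178302/2223619 ≈ -0.080186)
Y(P(-2) - 1*(-15)) + J = -13/15 - 178302/2223619 = -31581577/33354285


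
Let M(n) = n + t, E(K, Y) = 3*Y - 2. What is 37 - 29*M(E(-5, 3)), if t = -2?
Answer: -108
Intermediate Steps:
E(K, Y) = -2 + 3*Y
M(n) = -2 + n (M(n) = n - 2 = -2 + n)
37 - 29*M(E(-5, 3)) = 37 - 29*(-2 + (-2 + 3*3)) = 37 - 29*(-2 + (-2 + 9)) = 37 - 29*(-2 + 7) = 37 - 29*5 = 37 - 145 = -108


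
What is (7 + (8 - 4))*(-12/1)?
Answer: -132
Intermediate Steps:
(7 + (8 - 4))*(-12/1) = (7 + 4)*(-12*1) = 11*(-12) = -132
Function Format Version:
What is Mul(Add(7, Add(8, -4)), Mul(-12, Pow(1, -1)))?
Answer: -132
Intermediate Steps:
Mul(Add(7, Add(8, -4)), Mul(-12, Pow(1, -1))) = Mul(Add(7, 4), Mul(-12, 1)) = Mul(11, -12) = -132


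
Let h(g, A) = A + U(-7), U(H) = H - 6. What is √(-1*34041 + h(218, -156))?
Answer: I*√34210 ≈ 184.96*I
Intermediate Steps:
U(H) = -6 + H
h(g, A) = -13 + A (h(g, A) = A + (-6 - 7) = A - 13 = -13 + A)
√(-1*34041 + h(218, -156)) = √(-1*34041 + (-13 - 156)) = √(-34041 - 169) = √(-34210) = I*√34210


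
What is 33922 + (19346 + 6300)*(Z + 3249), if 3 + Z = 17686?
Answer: 536855994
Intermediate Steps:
Z = 17683 (Z = -3 + 17686 = 17683)
33922 + (19346 + 6300)*(Z + 3249) = 33922 + (19346 + 6300)*(17683 + 3249) = 33922 + 25646*20932 = 33922 + 536822072 = 536855994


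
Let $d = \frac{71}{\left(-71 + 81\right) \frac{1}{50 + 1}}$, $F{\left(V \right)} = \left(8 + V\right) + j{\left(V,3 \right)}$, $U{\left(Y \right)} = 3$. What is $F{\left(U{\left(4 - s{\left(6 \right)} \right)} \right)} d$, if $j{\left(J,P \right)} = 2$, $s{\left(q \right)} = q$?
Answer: $\frac{47073}{10} \approx 4707.3$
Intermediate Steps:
$F{\left(V \right)} = 10 + V$ ($F{\left(V \right)} = \left(8 + V\right) + 2 = 10 + V$)
$d = \frac{3621}{10}$ ($d = \frac{71}{10 \cdot \frac{1}{51}} = \frac{71}{\frac{10}{51}} = 71 \cdot \frac{51}{10} = \frac{3621}{10} \approx 362.1$)
$F{\left(U{\left(4 - s{\left(6 \right)} \right)} \right)} d = \left(10 + 3\right) \frac{3621}{10} = 13 \cdot \frac{3621}{10} = \frac{47073}{10}$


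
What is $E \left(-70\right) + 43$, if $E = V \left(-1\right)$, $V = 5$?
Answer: $393$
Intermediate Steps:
$E = -5$ ($E = 5 \left(-1\right) = -5$)
$E \left(-70\right) + 43 = \left(-5\right) \left(-70\right) + 43 = 350 + 43 = 393$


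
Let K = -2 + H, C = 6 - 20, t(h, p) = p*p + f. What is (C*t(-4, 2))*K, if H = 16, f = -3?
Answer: -196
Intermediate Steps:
t(h, p) = -3 + p² (t(h, p) = p*p - 3 = p² - 3 = -3 + p²)
C = -14
K = 14 (K = -2 + 16 = 14)
(C*t(-4, 2))*K = -14*(-3 + 2²)*14 = -14*(-3 + 4)*14 = -14*1*14 = -14*14 = -196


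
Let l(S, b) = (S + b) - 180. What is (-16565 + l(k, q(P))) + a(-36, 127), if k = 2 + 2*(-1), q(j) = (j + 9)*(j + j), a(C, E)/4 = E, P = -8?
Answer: -16253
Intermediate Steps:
a(C, E) = 4*E
q(j) = 2*j*(9 + j) (q(j) = (9 + j)*(2*j) = 2*j*(9 + j))
k = 0 (k = 2 - 2 = 0)
l(S, b) = -180 + S + b
(-16565 + l(k, q(P))) + a(-36, 127) = (-16565 + (-180 + 0 + 2*(-8)*(9 - 8))) + 4*127 = (-16565 + (-180 + 0 + 2*(-8)*1)) + 508 = (-16565 + (-180 + 0 - 16)) + 508 = (-16565 - 196) + 508 = -16761 + 508 = -16253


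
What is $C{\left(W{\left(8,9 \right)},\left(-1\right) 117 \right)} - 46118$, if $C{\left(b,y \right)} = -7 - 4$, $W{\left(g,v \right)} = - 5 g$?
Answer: $-46129$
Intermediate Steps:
$C{\left(b,y \right)} = -11$ ($C{\left(b,y \right)} = -7 - 4 = -11$)
$C{\left(W{\left(8,9 \right)},\left(-1\right) 117 \right)} - 46118 = -11 - 46118 = -46129$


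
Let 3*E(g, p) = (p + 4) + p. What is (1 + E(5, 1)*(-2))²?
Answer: 9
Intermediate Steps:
E(g, p) = 4/3 + 2*p/3 (E(g, p) = ((p + 4) + p)/3 = ((4 + p) + p)/3 = (4 + 2*p)/3 = 4/3 + 2*p/3)
(1 + E(5, 1)*(-2))² = (1 + (4/3 + (⅔)*1)*(-2))² = (1 + (4/3 + ⅔)*(-2))² = (1 + 2*(-2))² = (1 - 4)² = (-3)² = 9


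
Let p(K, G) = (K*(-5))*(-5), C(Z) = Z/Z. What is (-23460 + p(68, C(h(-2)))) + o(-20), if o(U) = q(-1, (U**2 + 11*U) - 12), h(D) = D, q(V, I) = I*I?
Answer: 6464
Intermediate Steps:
q(V, I) = I**2
C(Z) = 1
p(K, G) = 25*K (p(K, G) = -5*K*(-5) = 25*K)
o(U) = (-12 + U**2 + 11*U)**2 (o(U) = ((U**2 + 11*U) - 12)**2 = (-12 + U**2 + 11*U)**2)
(-23460 + p(68, C(h(-2)))) + o(-20) = (-23460 + 25*68) + (-12 + (-20)**2 + 11*(-20))**2 = (-23460 + 1700) + (-12 + 400 - 220)**2 = -21760 + 168**2 = -21760 + 28224 = 6464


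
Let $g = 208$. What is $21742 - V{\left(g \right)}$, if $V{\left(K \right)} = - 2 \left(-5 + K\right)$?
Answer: $22148$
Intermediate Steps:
$V{\left(K \right)} = 10 - 2 K$
$21742 - V{\left(g \right)} = 21742 - \left(10 - 416\right) = 21742 - -406 = 21742 + 406 = 22148$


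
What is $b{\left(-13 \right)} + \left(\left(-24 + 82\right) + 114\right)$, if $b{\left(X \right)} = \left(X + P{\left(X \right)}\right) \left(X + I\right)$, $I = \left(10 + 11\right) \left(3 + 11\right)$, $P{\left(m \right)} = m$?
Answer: $-7134$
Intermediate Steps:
$I = 294$ ($I = 21 \cdot 14 = 294$)
$b{\left(X \right)} = 2 X \left(294 + X\right)$ ($b{\left(X \right)} = \left(X + X\right) \left(X + 294\right) = 2 X \left(294 + X\right)$)
$b{\left(-13 \right)} + \left(\left(-24 + 82\right) + 114\right) = 2 \left(-13\right) \left(294 - 13\right) + \left(\left(-24 + 82\right) + 114\right) = 2 \left(-13\right) 281 + \left(58 + 114\right) = -7306 + 172 = -7134$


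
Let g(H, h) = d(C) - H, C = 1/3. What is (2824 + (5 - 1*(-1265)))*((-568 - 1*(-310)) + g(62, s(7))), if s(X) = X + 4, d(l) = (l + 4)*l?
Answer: -11737498/9 ≈ -1.3042e+6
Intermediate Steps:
C = ⅓ ≈ 0.33333
d(l) = l*(4 + l) (d(l) = (4 + l)*l = l*(4 + l))
s(X) = 4 + X
g(H, h) = 13/9 - H (g(H, h) = (4 + ⅓)/3 - H = (⅓)*(13/3) - H = 13/9 - H)
(2824 + (5 - 1*(-1265)))*((-568 - 1*(-310)) + g(62, s(7))) = (2824 + (5 - 1*(-1265)))*((-568 - 1*(-310)) + (13/9 - 1*62)) = (2824 + (5 + 1265))*((-568 + 310) + (13/9 - 62)) = (2824 + 1270)*(-258 - 545/9) = 4094*(-2867/9) = -11737498/9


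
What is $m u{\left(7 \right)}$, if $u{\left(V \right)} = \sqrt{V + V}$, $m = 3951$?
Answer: $3951 \sqrt{14} \approx 14783.0$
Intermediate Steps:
$u{\left(V \right)} = \sqrt{2} \sqrt{V}$ ($u{\left(V \right)} = \sqrt{2 V} = \sqrt{2} \sqrt{V}$)
$m u{\left(7 \right)} = 3951 \sqrt{2} \sqrt{7} = 3951 \sqrt{14}$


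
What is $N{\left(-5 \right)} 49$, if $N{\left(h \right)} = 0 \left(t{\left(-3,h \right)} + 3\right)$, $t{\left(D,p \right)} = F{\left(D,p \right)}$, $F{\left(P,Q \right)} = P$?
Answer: $0$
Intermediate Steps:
$t{\left(D,p \right)} = D$
$N{\left(h \right)} = 0$ ($N{\left(h \right)} = 0 \left(-3 + 3\right) = 0 \cdot 0 = 0$)
$N{\left(-5 \right)} 49 = 0 \cdot 49 = 0$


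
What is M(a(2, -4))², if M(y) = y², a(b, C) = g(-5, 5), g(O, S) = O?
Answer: 625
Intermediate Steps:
a(b, C) = -5
M(a(2, -4))² = ((-5)²)² = 25² = 625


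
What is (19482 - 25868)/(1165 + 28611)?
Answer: -3193/14888 ≈ -0.21447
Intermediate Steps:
(19482 - 25868)/(1165 + 28611) = -6386/29776 = -6386*1/29776 = -3193/14888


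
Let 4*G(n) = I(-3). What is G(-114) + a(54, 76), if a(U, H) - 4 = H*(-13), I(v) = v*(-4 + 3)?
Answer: -3933/4 ≈ -983.25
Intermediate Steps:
I(v) = -v (I(v) = v*(-1) = -v)
a(U, H) = 4 - 13*H (a(U, H) = 4 + H*(-13) = 4 - 13*H)
G(n) = ¾ (G(n) = (-1*(-3))/4 = (¼)*3 = ¾)
G(-114) + a(54, 76) = ¾ + (4 - 13*76) = ¾ + (4 - 988) = ¾ - 984 = -3933/4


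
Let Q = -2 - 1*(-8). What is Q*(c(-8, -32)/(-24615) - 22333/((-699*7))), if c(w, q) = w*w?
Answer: 366275762/13382355 ≈ 27.370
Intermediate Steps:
Q = 6 (Q = -2 + 8 = 6)
c(w, q) = w**2
Q*(c(-8, -32)/(-24615) - 22333/((-699*7))) = 6*((-8)**2/(-24615) - 22333/((-699*7))) = 6*(64*(-1/24615) - 22333/(-4893)) = 6*(-64/24615 - 22333*(-1/4893)) = 6*(-64/24615 + 22333/4893) = 6*(183137881/40147065) = 366275762/13382355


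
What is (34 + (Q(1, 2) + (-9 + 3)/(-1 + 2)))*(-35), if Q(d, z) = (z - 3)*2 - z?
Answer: -840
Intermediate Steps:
Q(d, z) = -6 + z (Q(d, z) = (-3 + z)*2 - z = (-6 + 2*z) - z = -6 + z)
(34 + (Q(1, 2) + (-9 + 3)/(-1 + 2)))*(-35) = (34 + ((-6 + 2) + (-9 + 3)/(-1 + 2)))*(-35) = (34 + (-4 - 6/1))*(-35) = (34 + (-4 - 6*1))*(-35) = (34 + (-4 - 6))*(-35) = (34 - 10)*(-35) = 24*(-35) = -840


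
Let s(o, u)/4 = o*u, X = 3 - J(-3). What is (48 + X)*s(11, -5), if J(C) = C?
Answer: -11880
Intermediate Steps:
X = 6 (X = 3 - 1*(-3) = 3 + 3 = 6)
s(o, u) = 4*o*u (s(o, u) = 4*(o*u) = 4*o*u)
(48 + X)*s(11, -5) = (48 + 6)*(4*11*(-5)) = 54*(-220) = -11880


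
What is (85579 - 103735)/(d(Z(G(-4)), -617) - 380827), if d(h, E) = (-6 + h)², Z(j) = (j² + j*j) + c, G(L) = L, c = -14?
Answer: 18156/380683 ≈ 0.047693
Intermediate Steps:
Z(j) = -14 + 2*j² (Z(j) = (j² + j*j) - 14 = (j² + j²) - 14 = 2*j² - 14 = -14 + 2*j²)
(85579 - 103735)/(d(Z(G(-4)), -617) - 380827) = (85579 - 103735)/((-6 + (-14 + 2*(-4)²))² - 380827) = -18156/((-6 + (-14 + 2*16))² - 380827) = -18156/((-6 + (-14 + 32))² - 380827) = -18156/((-6 + 18)² - 380827) = -18156/(12² - 380827) = -18156/(144 - 380827) = -18156/(-380683) = -18156*(-1/380683) = 18156/380683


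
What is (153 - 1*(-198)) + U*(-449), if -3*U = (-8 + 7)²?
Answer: 1502/3 ≈ 500.67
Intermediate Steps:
U = -⅓ (U = -(-8 + 7)²/3 = -⅓*(-1)² = -⅓*1 = -⅓ ≈ -0.33333)
(153 - 1*(-198)) + U*(-449) = (153 - 1*(-198)) - ⅓*(-449) = (153 + 198) + 449/3 = 351 + 449/3 = 1502/3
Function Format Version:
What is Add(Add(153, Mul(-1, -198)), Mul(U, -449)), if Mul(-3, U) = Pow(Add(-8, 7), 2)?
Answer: Rational(1502, 3) ≈ 500.67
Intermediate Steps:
U = Rational(-1, 3) (U = Mul(Rational(-1, 3), Pow(Add(-8, 7), 2)) = Mul(Rational(-1, 3), Pow(-1, 2)) = Mul(Rational(-1, 3), 1) = Rational(-1, 3) ≈ -0.33333)
Add(Add(153, Mul(-1, -198)), Mul(U, -449)) = Add(Add(153, Mul(-1, -198)), Mul(Rational(-1, 3), -449)) = Add(Add(153, 198), Rational(449, 3)) = Add(351, Rational(449, 3)) = Rational(1502, 3)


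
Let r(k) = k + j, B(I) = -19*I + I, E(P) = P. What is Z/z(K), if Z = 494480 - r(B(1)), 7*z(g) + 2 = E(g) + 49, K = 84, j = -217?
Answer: 3463005/131 ≈ 26435.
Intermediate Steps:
B(I) = -18*I
z(g) = 47/7 + g/7 (z(g) = -2/7 + (g + 49)/7 = -2/7 + (49 + g)/7 = -2/7 + (7 + g/7) = 47/7 + g/7)
r(k) = -217 + k (r(k) = k - 217 = -217 + k)
Z = 494715 (Z = 494480 - (-217 - 18*1) = 494480 - (-217 - 18) = 494480 - 1*(-235) = 494480 + 235 = 494715)
Z/z(K) = 494715/(47/7 + (⅐)*84) = 494715/(47/7 + 12) = 494715/(131/7) = 494715*(7/131) = 3463005/131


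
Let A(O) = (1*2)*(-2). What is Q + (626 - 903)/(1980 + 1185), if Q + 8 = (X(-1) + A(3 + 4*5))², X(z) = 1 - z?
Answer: -12937/3165 ≈ -4.0875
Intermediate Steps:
A(O) = -4 (A(O) = 2*(-2) = -4)
Q = -4 (Q = -8 + ((1 - 1*(-1)) - 4)² = -8 + ((1 + 1) - 4)² = -8 + (2 - 4)² = -8 + (-2)² = -8 + 4 = -4)
Q + (626 - 903)/(1980 + 1185) = -4 + (626 - 903)/(1980 + 1185) = -4 - 277/3165 = -12937/3165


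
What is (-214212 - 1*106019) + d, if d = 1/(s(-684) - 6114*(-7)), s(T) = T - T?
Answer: -13705246337/42798 ≈ -3.2023e+5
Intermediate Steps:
s(T) = 0
d = 1/42798 (d = 1/(0 - 6114*(-7)) = 1/(0 + 42798) = 1/42798 ≈ 2.3366e-5)
(-214212 - 1*106019) + d = (-214212 - 1*106019) + 1/42798 = (-214212 - 106019) + 1/42798 = -320231 + 1/42798 = -13705246337/42798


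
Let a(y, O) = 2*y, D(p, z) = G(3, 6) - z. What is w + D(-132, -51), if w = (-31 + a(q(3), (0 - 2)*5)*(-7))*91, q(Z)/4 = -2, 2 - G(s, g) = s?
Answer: 7421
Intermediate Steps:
G(s, g) = 2 - s
q(Z) = -8 (q(Z) = 4*(-2) = -8)
D(p, z) = -1 - z (D(p, z) = (2 - 1*3) - z = (2 - 3) - z = -1 - z)
w = 7371 (w = (-31 + (2*(-8))*(-7))*91 = (-31 - 16*(-7))*91 = (-31 + 112)*91 = 81*91 = 7371)
w + D(-132, -51) = 7371 + (-1 - 1*(-51)) = 7371 + (-1 + 51) = 7371 + 50 = 7421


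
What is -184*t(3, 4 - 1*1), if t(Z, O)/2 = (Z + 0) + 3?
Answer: -2208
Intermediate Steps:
t(Z, O) = 6 + 2*Z (t(Z, O) = 2*((Z + 0) + 3) = 2*(Z + 3) = 2*(3 + Z) = 6 + 2*Z)
-184*t(3, 4 - 1*1) = -184*(6 + 2*3) = -184*(6 + 6) = -184*12 = -2208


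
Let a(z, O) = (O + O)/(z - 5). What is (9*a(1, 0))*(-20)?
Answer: 0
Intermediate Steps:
a(z, O) = 2*O/(-5 + z) (a(z, O) = (2*O)/(-5 + z) = 2*O/(-5 + z))
(9*a(1, 0))*(-20) = (9*(2*0/(-5 + 1)))*(-20) = (9*(2*0/(-4)))*(-20) = (9*(2*0*(-¼)))*(-20) = (9*0)*(-20) = 0*(-20) = 0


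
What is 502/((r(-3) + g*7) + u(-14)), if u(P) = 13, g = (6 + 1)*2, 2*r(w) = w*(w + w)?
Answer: 251/60 ≈ 4.1833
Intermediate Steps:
r(w) = w² (r(w) = (w*(w + w))/2 = (w*(2*w))/2 = (2*w²)/2 = w²)
g = 14 (g = 7*2 = 14)
502/((r(-3) + g*7) + u(-14)) = 502/(((-3)² + 14*7) + 13) = 502/((9 + 98) + 13) = 502/(107 + 13) = 502/120 = 502*(1/120) = 251/60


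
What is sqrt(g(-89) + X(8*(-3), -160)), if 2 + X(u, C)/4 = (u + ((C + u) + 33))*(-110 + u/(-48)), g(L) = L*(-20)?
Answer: sqrt(78422) ≈ 280.04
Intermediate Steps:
g(L) = -20*L
X(u, C) = -8 + 4*(-110 - u/48)*(33 + C + 2*u) (X(u, C) = -8 + 4*((u + ((C + u) + 33))*(-110 + u/(-48))) = -8 + 4*((u + (33 + C + u))*(-110 + u*(-1/48))) = -8 + 4*((33 + C + 2*u)*(-110 - u/48)) = -8 + 4*((-110 - u/48)*(33 + C + 2*u)) = -8 + 4*(-110 - u/48)*(33 + C + 2*u))
sqrt(g(-89) + X(8*(-3), -160)) = sqrt(-20*(-89) + (-14528 - 440*(-160) - 7062*(-3) - (8*(-3))**2/6 - 1/12*(-160)*8*(-3))) = sqrt(1780 + (-14528 + 70400 - 3531/4*(-24) - 1/6*(-24)**2 - 1/12*(-160)*(-24))) = sqrt(1780 + (-14528 + 70400 + 21186 - 1/6*576 - 320)) = sqrt(1780 + (-14528 + 70400 + 21186 - 96 - 320)) = sqrt(1780 + 76642) = sqrt(78422)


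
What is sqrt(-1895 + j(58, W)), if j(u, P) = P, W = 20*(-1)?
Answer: I*sqrt(1915) ≈ 43.761*I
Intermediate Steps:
W = -20
sqrt(-1895 + j(58, W)) = sqrt(-1895 - 20) = sqrt(-1915) = I*sqrt(1915)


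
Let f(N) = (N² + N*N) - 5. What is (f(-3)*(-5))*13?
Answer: -845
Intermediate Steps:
f(N) = -5 + 2*N² (f(N) = (N² + N²) - 5 = 2*N² - 5 = -5 + 2*N²)
(f(-3)*(-5))*13 = ((-5 + 2*(-3)²)*(-5))*13 = ((-5 + 2*9)*(-5))*13 = ((-5 + 18)*(-5))*13 = (13*(-5))*13 = -65*13 = -845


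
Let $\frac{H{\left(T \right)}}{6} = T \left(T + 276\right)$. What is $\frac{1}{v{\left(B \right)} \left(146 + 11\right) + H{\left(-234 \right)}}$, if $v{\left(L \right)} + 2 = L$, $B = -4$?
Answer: $- \frac{1}{59910} \approx -1.6692 \cdot 10^{-5}$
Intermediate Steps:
$v{\left(L \right)} = -2 + L$
$H{\left(T \right)} = 6 T \left(276 + T\right)$ ($H{\left(T \right)} = 6 T \left(T + 276\right) = 6 T \left(276 + T\right)$)
$\frac{1}{v{\left(B \right)} \left(146 + 11\right) + H{\left(-234 \right)}} = \frac{1}{\left(-2 - 4\right) \left(146 + 11\right) + 6 \left(-234\right) \left(276 - 234\right)} = \frac{1}{\left(-6\right) 157 + 6 \left(-234\right) 42} = \frac{1}{-942 - 58968} = \frac{1}{-59910} = - \frac{1}{59910}$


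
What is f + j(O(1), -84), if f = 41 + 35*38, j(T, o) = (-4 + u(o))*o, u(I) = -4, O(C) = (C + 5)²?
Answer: 2043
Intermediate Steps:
O(C) = (5 + C)²
j(T, o) = -8*o (j(T, o) = (-4 - 4)*o = -8*o)
f = 1371 (f = 41 + 1330 = 1371)
f + j(O(1), -84) = 1371 - 8*(-84) = 1371 + 672 = 2043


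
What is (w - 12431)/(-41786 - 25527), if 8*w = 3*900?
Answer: 24187/134626 ≈ 0.17966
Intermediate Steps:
w = 675/2 (w = (3*900)/8 = (⅛)*2700 = 675/2 ≈ 337.50)
(w - 12431)/(-41786 - 25527) = (675/2 - 12431)/(-41786 - 25527) = -24187/2/(-67313) = -24187/2*(-1/67313) = 24187/134626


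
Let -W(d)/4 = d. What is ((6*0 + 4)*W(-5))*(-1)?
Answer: -80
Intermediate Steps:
W(d) = -4*d
((6*0 + 4)*W(-5))*(-1) = ((6*0 + 4)*(-4*(-5)))*(-1) = ((0 + 4)*20)*(-1) = (4*20)*(-1) = 80*(-1) = -80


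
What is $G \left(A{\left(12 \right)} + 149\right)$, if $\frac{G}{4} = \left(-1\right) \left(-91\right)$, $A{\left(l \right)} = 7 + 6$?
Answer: $58968$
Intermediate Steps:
$A{\left(l \right)} = 13$
$G = 364$ ($G = 4 \left(\left(-1\right) \left(-91\right)\right) = 4 \cdot 91 = 364$)
$G \left(A{\left(12 \right)} + 149\right) = 364 \left(13 + 149\right) = 364 \cdot 162 = 58968$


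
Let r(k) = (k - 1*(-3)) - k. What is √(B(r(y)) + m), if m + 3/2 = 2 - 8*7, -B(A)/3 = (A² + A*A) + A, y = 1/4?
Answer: I*√474/2 ≈ 10.886*I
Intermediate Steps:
y = ¼ ≈ 0.25000
r(k) = 3 (r(k) = (k + 3) - k = (3 + k) - k = 3)
B(A) = -6*A² - 3*A (B(A) = -3*((A² + A*A) + A) = -3*((A² + A²) + A) = -3*(2*A² + A) = -3*(A + 2*A²) = -6*A² - 3*A)
m = -111/2 (m = -3/2 + (2 - 8*7) = -3/2 + (2 - 56) = -3/2 - 54 = -111/2 ≈ -55.500)
√(B(r(y)) + m) = √(-3*3*(1 + 2*3) - 111/2) = √(-3*3*(1 + 6) - 111/2) = √(-3*3*7 - 111/2) = √(-63 - 111/2) = √(-237/2) = I*√474/2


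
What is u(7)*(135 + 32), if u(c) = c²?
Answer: 8183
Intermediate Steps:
u(7)*(135 + 32) = 7²*(135 + 32) = 49*167 = 8183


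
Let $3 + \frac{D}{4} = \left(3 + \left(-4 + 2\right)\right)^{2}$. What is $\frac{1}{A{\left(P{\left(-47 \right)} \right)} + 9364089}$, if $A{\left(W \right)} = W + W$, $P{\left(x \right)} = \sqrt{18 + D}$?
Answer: $\frac{9364089}{87686162799881} - \frac{2 \sqrt{10}}{87686162799881} \approx 1.0679 \cdot 10^{-7}$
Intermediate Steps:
$D = -8$ ($D = -12 + 4 \left(3 + \left(-4 + 2\right)\right)^{2} = -12 + 4 \left(3 - 2\right)^{2} = -12 + 4 \cdot 1^{2} = -12 + 4 \cdot 1 = -12 + 4 = -8$)
$P{\left(x \right)} = \sqrt{10}$ ($P{\left(x \right)} = \sqrt{18 - 8} = \sqrt{10}$)
$A{\left(W \right)} = 2 W$
$\frac{1}{A{\left(P{\left(-47 \right)} \right)} + 9364089} = \frac{1}{2 \sqrt{10} + 9364089} = \frac{1}{9364089 + 2 \sqrt{10}}$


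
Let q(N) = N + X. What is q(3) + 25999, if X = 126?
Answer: 26128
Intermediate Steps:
q(N) = 126 + N (q(N) = N + 126 = 126 + N)
q(3) + 25999 = (126 + 3) + 25999 = 129 + 25999 = 26128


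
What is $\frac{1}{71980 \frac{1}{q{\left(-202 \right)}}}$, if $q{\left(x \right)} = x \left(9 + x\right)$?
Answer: $\frac{19493}{35990} \approx 0.54162$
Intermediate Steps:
$\frac{1}{71980 \frac{1}{q{\left(-202 \right)}}} = \frac{1}{71980 \frac{1}{\left(-202\right) \left(9 - 202\right)}} = \frac{1}{71980 \frac{1}{\left(-202\right) \left(-193\right)}} = \frac{1}{71980 \cdot \frac{1}{38986}} = \frac{1}{\frac{35990}{19493}} = \frac{19493}{35990}$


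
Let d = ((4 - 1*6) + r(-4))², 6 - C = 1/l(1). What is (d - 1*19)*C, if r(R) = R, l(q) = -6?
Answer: 629/6 ≈ 104.83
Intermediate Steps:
C = 37/6 (C = 6 - 1/(-6) = 6 - 1*(-⅙) = 6 + ⅙ = 37/6 ≈ 6.1667)
d = 36 (d = ((4 - 1*6) - 4)² = ((4 - 6) - 4)² = (-2 - 4)² = (-6)² = 36)
(d - 1*19)*C = (36 - 1*19)*(37/6) = (36 - 19)*(37/6) = 17*(37/6) = 629/6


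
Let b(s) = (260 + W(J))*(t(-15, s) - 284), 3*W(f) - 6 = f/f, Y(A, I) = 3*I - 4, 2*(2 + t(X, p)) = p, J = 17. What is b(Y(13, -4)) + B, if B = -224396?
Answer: -301522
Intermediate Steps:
t(X, p) = -2 + p/2
Y(A, I) = -4 + 3*I
W(f) = 7/3 (W(f) = 2 + (f/f)/3 = 2 + (⅓)*1 = 2 + ⅓ = 7/3)
b(s) = -225082/3 + 787*s/6 (b(s) = (260 + 7/3)*((-2 + s/2) - 284) = 787*(-286 + s/2)/3 = -225082/3 + 787*s/6)
b(Y(13, -4)) + B = (-225082/3 + 787*(-4 + 3*(-4))/6) - 224396 = (-225082/3 + 787*(-4 - 12)/6) - 224396 = (-225082/3 + (787/6)*(-16)) - 224396 = (-225082/3 - 6296/3) - 224396 = -77126 - 224396 = -301522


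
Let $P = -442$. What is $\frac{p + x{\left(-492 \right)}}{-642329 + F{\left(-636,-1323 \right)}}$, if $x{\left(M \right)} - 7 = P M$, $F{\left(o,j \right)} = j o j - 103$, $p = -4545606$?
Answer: $\frac{618305}{159121668} \approx 0.0038857$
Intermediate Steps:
$F{\left(o,j \right)} = -103 + o j^{2}$ ($F{\left(o,j \right)} = o j^{2} - 103 = -103 + o j^{2}$)
$x{\left(M \right)} = 7 - 442 M$
$\frac{p + x{\left(-492 \right)}}{-642329 + F{\left(-636,-1323 \right)}} = \frac{-4545606 + \left(7 - -217464\right)}{-642329 - \left(103 + 636 \left(-1323\right)^{2}\right)} = \frac{-4545606 + \left(7 + 217464\right)}{-642329 - 1113209347} = \frac{-4545606 + 217471}{-642329 - 1113209347} = - \frac{4328135}{-642329 - 1113209347} = - \frac{4328135}{-1113851676} = \left(-4328135\right) \left(- \frac{1}{1113851676}\right) = \frac{618305}{159121668}$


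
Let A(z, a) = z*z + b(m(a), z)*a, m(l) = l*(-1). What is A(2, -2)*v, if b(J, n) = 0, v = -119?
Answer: -476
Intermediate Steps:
m(l) = -l
A(z, a) = z**2 (A(z, a) = z*z + 0*a = z**2 + 0 = z**2)
A(2, -2)*v = 2**2*(-119) = 4*(-119) = -476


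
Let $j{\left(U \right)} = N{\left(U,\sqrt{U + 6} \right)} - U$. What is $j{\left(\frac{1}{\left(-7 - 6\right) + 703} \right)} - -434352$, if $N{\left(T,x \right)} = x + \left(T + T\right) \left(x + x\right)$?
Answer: $\frac{299702879}{690} + \frac{347 \sqrt{2857290}}{238050} \approx 4.3435 \cdot 10^{5}$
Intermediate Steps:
$N{\left(T,x \right)} = x + 4 T x$ ($N{\left(T,x \right)} = x + 2 T 2 x = x + 4 T x$)
$j{\left(U \right)} = - U + \sqrt{6 + U} \left(1 + 4 U\right)$ ($j{\left(U \right)} = \sqrt{U + 6} \left(1 + 4 U\right) - U = \sqrt{6 + U} \left(1 + 4 U\right) - U = - U + \sqrt{6 + U} \left(1 + 4 U\right)$)
$j{\left(\frac{1}{\left(-7 - 6\right) + 703} \right)} - -434352 = \left(- \frac{1}{\left(-7 - 6\right) + 703} + \sqrt{6 + \frac{1}{\left(-7 - 6\right) + 703}} \left(1 + \frac{4}{\left(-7 - 6\right) + 703}\right)\right) - -434352 = \left(- \frac{1}{\left(-7 - 6\right) + 703} + \sqrt{6 + \frac{1}{\left(-7 - 6\right) + 703}} \left(1 + \frac{4}{\left(-7 - 6\right) + 703}\right)\right) + 434352 = \left(- \frac{1}{-13 + 703} + \sqrt{6 + \frac{1}{-13 + 703}} \left(1 + \frac{4}{-13 + 703}\right)\right) + 434352 = \left(- \frac{1}{690} + \sqrt{6 + \frac{1}{690}} \left(1 + \frac{4}{690}\right)\right) + 434352 = \left(\left(-1\right) \frac{1}{690} + \sqrt{6 + \frac{1}{690}} \left(1 + 4 \cdot \frac{1}{690}\right)\right) + 434352 = \left(- \frac{1}{690} + \sqrt{\frac{4141}{690}} \left(1 + \frac{2}{345}\right)\right) + 434352 = \left(- \frac{1}{690} + \frac{\sqrt{2857290}}{690} \cdot \frac{347}{345}\right) + 434352 = \left(- \frac{1}{690} + \frac{347 \sqrt{2857290}}{238050}\right) + 434352 = \frac{299702879}{690} + \frac{347 \sqrt{2857290}}{238050}$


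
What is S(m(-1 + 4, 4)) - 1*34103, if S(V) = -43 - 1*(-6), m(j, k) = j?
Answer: -34140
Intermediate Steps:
S(V) = -37 (S(V) = -43 + 6 = -37)
S(m(-1 + 4, 4)) - 1*34103 = -37 - 1*34103 = -37 - 34103 = -34140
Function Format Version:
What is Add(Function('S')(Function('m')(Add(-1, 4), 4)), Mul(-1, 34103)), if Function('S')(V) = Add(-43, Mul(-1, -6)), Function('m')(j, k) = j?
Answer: -34140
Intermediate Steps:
Function('S')(V) = -37 (Function('S')(V) = Add(-43, 6) = -37)
Add(Function('S')(Function('m')(Add(-1, 4), 4)), Mul(-1, 34103)) = Add(-37, Mul(-1, 34103)) = Add(-37, -34103) = -34140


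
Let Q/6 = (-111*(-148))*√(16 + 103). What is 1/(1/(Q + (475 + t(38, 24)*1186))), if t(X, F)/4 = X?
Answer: 180747 + 98568*√119 ≈ 1.2560e+6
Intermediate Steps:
t(X, F) = 4*X
Q = 98568*√119 (Q = 6*((-111*(-148))*√(16 + 103)) = 6*(16428*√119) = 98568*√119 ≈ 1.0753e+6)
1/(1/(Q + (475 + t(38, 24)*1186))) = 1/(1/(98568*√119 + (475 + (4*38)*1186))) = 1/(1/(98568*√119 + (475 + 152*1186))) = 1/(1/(98568*√119 + (475 + 180272))) = 1/(1/(98568*√119 + 180747)) = 1/(1/(180747 + 98568*√119)) = 180747 + 98568*√119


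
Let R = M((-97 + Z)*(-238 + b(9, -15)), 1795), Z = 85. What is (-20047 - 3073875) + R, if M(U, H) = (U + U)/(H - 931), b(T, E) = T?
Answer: -111380963/36 ≈ -3.0939e+6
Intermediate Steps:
M(U, H) = 2*U/(-931 + H) (M(U, H) = (2*U)/(-931 + H) = 2*U/(-931 + H))
R = 229/36 (R = 2*((-97 + 85)*(-238 + 9))/(-931 + 1795) = 2*(-12*(-229))/864 = 2*2748*(1/864) = 229/36 ≈ 6.3611)
(-20047 - 3073875) + R = (-20047 - 3073875) + 229/36 = -3093922 + 229/36 = -111380963/36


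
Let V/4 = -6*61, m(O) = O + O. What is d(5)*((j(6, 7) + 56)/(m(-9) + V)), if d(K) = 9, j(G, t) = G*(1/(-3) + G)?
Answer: -135/247 ≈ -0.54656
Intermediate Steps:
j(G, t) = G*(-1/3 + G)
m(O) = 2*O
V = -1464 (V = 4*(-6*61) = 4*(-366) = -1464)
d(5)*((j(6, 7) + 56)/(m(-9) + V)) = 9*((6*(-1/3 + 6) + 56)/(2*(-9) - 1464)) = 9*((6*(17/3) + 56)/(-18 - 1464)) = 9*((34 + 56)/(-1482)) = 9*(90*(-1/1482)) = 9*(-15/247) = -135/247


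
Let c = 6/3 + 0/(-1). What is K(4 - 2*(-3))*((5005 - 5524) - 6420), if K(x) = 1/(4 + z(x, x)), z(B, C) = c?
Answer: -2313/2 ≈ -1156.5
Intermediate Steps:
c = 2 (c = 6*(⅓) + 0*(-1) = 2 + 0 = 2)
z(B, C) = 2
K(x) = ⅙ (K(x) = 1/(4 + 2) = 1/6 = ⅙)
K(4 - 2*(-3))*((5005 - 5524) - 6420) = ((5005 - 5524) - 6420)/6 = (-519 - 6420)/6 = (⅙)*(-6939) = -2313/2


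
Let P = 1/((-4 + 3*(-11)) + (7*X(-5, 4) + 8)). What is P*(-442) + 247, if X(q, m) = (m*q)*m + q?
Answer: 5945/24 ≈ 247.71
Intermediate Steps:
X(q, m) = q + q*m² (X(q, m) = q*m² + q = q + q*m²)
P = -1/624 (P = 1/((-4 + 3*(-11)) + (7*(-5*(1 + 4²)) + 8)) = 1/((-4 - 33) + (7*(-5*(1 + 16)) + 8)) = 1/(-37 + (7*(-5*17) + 8)) = 1/(-37 + (7*(-85) + 8)) = 1/(-37 + (-595 + 8)) = 1/(-37 - 587) = 1/(-624) = -1/624 ≈ -0.0016026)
P*(-442) + 247 = -1/624*(-442) + 247 = 17/24 + 247 = 5945/24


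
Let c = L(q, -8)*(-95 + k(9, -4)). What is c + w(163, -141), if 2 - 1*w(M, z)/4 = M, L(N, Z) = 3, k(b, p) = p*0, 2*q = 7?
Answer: -929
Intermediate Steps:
q = 7/2 (q = (½)*7 = 7/2 ≈ 3.5000)
k(b, p) = 0
w(M, z) = 8 - 4*M
c = -285 (c = 3*(-95 + 0) = 3*(-95) = -285)
c + w(163, -141) = -285 + (8 - 4*163) = -285 + (8 - 652) = -285 - 644 = -929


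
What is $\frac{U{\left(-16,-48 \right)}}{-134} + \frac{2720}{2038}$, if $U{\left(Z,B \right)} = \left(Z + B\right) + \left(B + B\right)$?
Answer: $\frac{172640}{68273} \approx 2.5287$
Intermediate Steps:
$U{\left(Z,B \right)} = Z + 3 B$ ($U{\left(Z,B \right)} = \left(B + Z\right) + 2 B = Z + 3 B$)
$\frac{U{\left(-16,-48 \right)}}{-134} + \frac{2720}{2038} = \frac{-16 + 3 \left(-48\right)}{-134} + \frac{2720}{2038} = \left(-16 - 144\right) \left(- \frac{1}{134}\right) + 2720 \cdot \frac{1}{2038} = \left(-160\right) \left(- \frac{1}{134}\right) + \frac{1360}{1019} = \frac{80}{67} + \frac{1360}{1019} = \frac{172640}{68273}$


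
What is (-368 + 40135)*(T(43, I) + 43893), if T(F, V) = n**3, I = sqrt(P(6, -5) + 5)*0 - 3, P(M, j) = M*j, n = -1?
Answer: 1745453164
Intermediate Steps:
I = -3 (I = sqrt(6*(-5) + 5)*0 - 3 = sqrt(-30 + 5)*0 - 3 = sqrt(-25)*0 - 3 = (5*I)*0 - 3 = 0 - 3 = -3)
T(F, V) = -1 (T(F, V) = (-1)**3 = -1)
(-368 + 40135)*(T(43, I) + 43893) = (-368 + 40135)*(-1 + 43893) = 39767*43892 = 1745453164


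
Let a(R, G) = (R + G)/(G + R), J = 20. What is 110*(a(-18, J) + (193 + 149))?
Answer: 37730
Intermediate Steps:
a(R, G) = 1 (a(R, G) = (G + R)/(G + R) = 1)
110*(a(-18, J) + (193 + 149)) = 110*(1 + (193 + 149)) = 110*(1 + 342) = 110*343 = 37730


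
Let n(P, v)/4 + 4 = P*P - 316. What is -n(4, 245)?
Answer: 1216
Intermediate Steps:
n(P, v) = -1280 + 4*P² (n(P, v) = -16 + 4*(P*P - 316) = -16 + 4*(P² - 316) = -16 + 4*(-316 + P²) = -16 + (-1264 + 4*P²) = -1280 + 4*P²)
-n(4, 245) = -(-1280 + 4*4²) = -(-1280 + 4*16) = -(-1280 + 64) = -1*(-1216) = 1216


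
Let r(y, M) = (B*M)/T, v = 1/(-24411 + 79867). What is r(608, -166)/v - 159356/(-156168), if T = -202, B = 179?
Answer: 32167090123003/3943242 ≈ 8.1575e+6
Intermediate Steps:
v = 1/55456 ≈ 1.8032e-5
r(y, M) = -179*M/202 (r(y, M) = (179*M)/(-202) = (179*M)*(-1/202) = -179*M/202)
r(608, -166)/v - 159356/(-156168) = (-179/202*(-166))/(1/55456) - 159356/(-156168) = (14857/101)*55456 - 159356*(-1/156168) = 823909792/101 + 39839/39042 = 32167090123003/3943242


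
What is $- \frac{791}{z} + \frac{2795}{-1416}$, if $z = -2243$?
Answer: $- \frac{5149129}{3176088} \approx -1.6212$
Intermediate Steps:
$- \frac{791}{z} + \frac{2795}{-1416} = - \frac{791}{-2243} + \frac{2795}{-1416} = \left(-791\right) \left(- \frac{1}{2243}\right) + 2795 \left(- \frac{1}{1416}\right) = \frac{791}{2243} - \frac{2795}{1416} = - \frac{5149129}{3176088}$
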